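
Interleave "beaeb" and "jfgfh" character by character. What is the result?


Interleaving "beaeb" and "jfgfh":
  Position 0: 'b' from first, 'j' from second => "bj"
  Position 1: 'e' from first, 'f' from second => "ef"
  Position 2: 'a' from first, 'g' from second => "ag"
  Position 3: 'e' from first, 'f' from second => "ef"
  Position 4: 'b' from first, 'h' from second => "bh"
Result: bjefagefbh

bjefagefbh


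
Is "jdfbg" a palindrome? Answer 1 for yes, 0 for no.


Input: jdfbg
Reversed: gbfdj
  Compare pos 0 ('j') with pos 4 ('g'): MISMATCH
  Compare pos 1 ('d') with pos 3 ('b'): MISMATCH
Result: not a palindrome

0


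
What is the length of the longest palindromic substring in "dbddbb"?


Input: "dbddbb"
Checking substrings for palindromes:
  [1:5] "bddb" (len 4) => palindrome
  [0:3] "dbd" (len 3) => palindrome
  [2:4] "dd" (len 2) => palindrome
  [4:6] "bb" (len 2) => palindrome
Longest palindromic substring: "bddb" with length 4

4


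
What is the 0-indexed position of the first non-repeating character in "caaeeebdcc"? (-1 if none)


Input: caaeeebdcc
Character frequencies:
  'a': 2
  'b': 1
  'c': 3
  'd': 1
  'e': 3
Scanning left to right for freq == 1:
  Position 0 ('c'): freq=3, skip
  Position 1 ('a'): freq=2, skip
  Position 2 ('a'): freq=2, skip
  Position 3 ('e'): freq=3, skip
  Position 4 ('e'): freq=3, skip
  Position 5 ('e'): freq=3, skip
  Position 6 ('b'): unique! => answer = 6

6


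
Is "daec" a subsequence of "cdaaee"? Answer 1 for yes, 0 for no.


Check if "daec" is a subsequence of "cdaaee"
Greedy scan:
  Position 0 ('c'): no match needed
  Position 1 ('d'): matches sub[0] = 'd'
  Position 2 ('a'): matches sub[1] = 'a'
  Position 3 ('a'): no match needed
  Position 4 ('e'): matches sub[2] = 'e'
  Position 5 ('e'): no match needed
Only matched 3/4 characters => not a subsequence

0


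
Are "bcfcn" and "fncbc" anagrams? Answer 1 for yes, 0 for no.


Strings: "bcfcn", "fncbc"
Sorted first:  bccfn
Sorted second: bccfn
Sorted forms match => anagrams

1


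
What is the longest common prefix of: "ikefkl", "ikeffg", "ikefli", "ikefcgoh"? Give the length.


Words: ikefkl, ikeffg, ikefli, ikefcgoh
  Position 0: all 'i' => match
  Position 1: all 'k' => match
  Position 2: all 'e' => match
  Position 3: all 'f' => match
  Position 4: ('k', 'f', 'l', 'c') => mismatch, stop
LCP = "ikef" (length 4)

4


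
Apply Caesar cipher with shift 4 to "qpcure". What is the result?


Caesar cipher: shift "qpcure" by 4
  'q' (pos 16) + 4 = pos 20 = 'u'
  'p' (pos 15) + 4 = pos 19 = 't'
  'c' (pos 2) + 4 = pos 6 = 'g'
  'u' (pos 20) + 4 = pos 24 = 'y'
  'r' (pos 17) + 4 = pos 21 = 'v'
  'e' (pos 4) + 4 = pos 8 = 'i'
Result: utgyvi

utgyvi


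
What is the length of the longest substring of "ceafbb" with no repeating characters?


Input: "ceafbb"
Sliding window (track last position of each char):
  Position 0 ('c'): window [0,0] length 1 -- new best
  Position 1 ('e'): window [0,1] length 2 -- new best
  Position 2 ('a'): window [0,2] length 3 -- new best
  Position 3 ('f'): window [0,3] length 4 -- new best
  Position 4 ('b'): window [0,4] length 5 -- new best
  Position 5 ('b'): repeat (last at 4), move window start to 5
  Position 5 ('b'): window [5,5] length 1
Longest substring with no repeats: "ceafb" with length 5

5


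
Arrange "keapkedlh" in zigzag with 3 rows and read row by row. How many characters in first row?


Zigzag "keapkedlh" into 3 rows:
Placing characters:
  'k' => row 0
  'e' => row 1
  'a' => row 2
  'p' => row 1
  'k' => row 0
  'e' => row 1
  'd' => row 2
  'l' => row 1
  'h' => row 0
Rows:
  Row 0: "kkh"
  Row 1: "epel"
  Row 2: "ad"
First row length: 3

3


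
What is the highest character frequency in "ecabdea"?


Input: ecabdea
Character counts:
  'a': 2
  'b': 1
  'c': 1
  'd': 1
  'e': 2
Maximum frequency: 2

2


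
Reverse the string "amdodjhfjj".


Input: amdodjhfjj
Reading characters right to left:
  Position 9: 'j'
  Position 8: 'j'
  Position 7: 'f'
  Position 6: 'h'
  Position 5: 'j'
  Position 4: 'd'
  Position 3: 'o'
  Position 2: 'd'
  Position 1: 'm'
  Position 0: 'a'
Reversed: jjfhjdodma

jjfhjdodma


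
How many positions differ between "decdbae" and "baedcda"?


Comparing "decdbae" and "baedcda" position by position:
  Position 0: 'd' vs 'b' => DIFFER
  Position 1: 'e' vs 'a' => DIFFER
  Position 2: 'c' vs 'e' => DIFFER
  Position 3: 'd' vs 'd' => same
  Position 4: 'b' vs 'c' => DIFFER
  Position 5: 'a' vs 'd' => DIFFER
  Position 6: 'e' vs 'a' => DIFFER
Positions that differ: 6

6


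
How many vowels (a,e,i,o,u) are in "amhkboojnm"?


Input: amhkboojnm
Checking each character:
  'a' at position 0: vowel (running total: 1)
  'm' at position 1: consonant
  'h' at position 2: consonant
  'k' at position 3: consonant
  'b' at position 4: consonant
  'o' at position 5: vowel (running total: 2)
  'o' at position 6: vowel (running total: 3)
  'j' at position 7: consonant
  'n' at position 8: consonant
  'm' at position 9: consonant
Total vowels: 3

3


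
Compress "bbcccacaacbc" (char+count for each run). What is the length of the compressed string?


Input: bbcccacaacbc
Runs:
  'b' x 2 => "b2"
  'c' x 3 => "c3"
  'a' x 1 => "a1"
  'c' x 1 => "c1"
  'a' x 2 => "a2"
  'c' x 1 => "c1"
  'b' x 1 => "b1"
  'c' x 1 => "c1"
Compressed: "b2c3a1c1a2c1b1c1"
Compressed length: 16

16


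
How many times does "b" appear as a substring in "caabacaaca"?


Searching for "b" in "caabacaaca"
Scanning each position:
  Position 0: "c" => no
  Position 1: "a" => no
  Position 2: "a" => no
  Position 3: "b" => MATCH
  Position 4: "a" => no
  Position 5: "c" => no
  Position 6: "a" => no
  Position 7: "a" => no
  Position 8: "c" => no
  Position 9: "a" => no
Total occurrences: 1

1


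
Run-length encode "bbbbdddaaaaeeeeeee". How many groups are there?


Input: bbbbdddaaaaeeeeeee
Scanning for consecutive runs:
  Group 1: 'b' x 4 (positions 0-3)
  Group 2: 'd' x 3 (positions 4-6)
  Group 3: 'a' x 4 (positions 7-10)
  Group 4: 'e' x 7 (positions 11-17)
Total groups: 4

4


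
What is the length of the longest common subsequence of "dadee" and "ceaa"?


LCS of "dadee" and "ceaa"
DP table:
           c    e    a    a
      0    0    0    0    0
  d   0    0    0    0    0
  a   0    0    0    1    1
  d   0    0    0    1    1
  e   0    0    1    1    1
  e   0    0    1    1    1
LCS length = dp[5][4] = 1

1


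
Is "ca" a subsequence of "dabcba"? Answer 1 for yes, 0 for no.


Check if "ca" is a subsequence of "dabcba"
Greedy scan:
  Position 0 ('d'): no match needed
  Position 1 ('a'): no match needed
  Position 2 ('b'): no match needed
  Position 3 ('c'): matches sub[0] = 'c'
  Position 4 ('b'): no match needed
  Position 5 ('a'): matches sub[1] = 'a'
All 2 characters matched => is a subsequence

1


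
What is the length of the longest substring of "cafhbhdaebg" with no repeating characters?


Input: "cafhbhdaebg"
Sliding window (track last position of each char):
  Position 0 ('c'): window [0,0] length 1 -- new best
  Position 1 ('a'): window [0,1] length 2 -- new best
  Position 2 ('f'): window [0,2] length 3 -- new best
  Position 3 ('h'): window [0,3] length 4 -- new best
  Position 4 ('b'): window [0,4] length 5 -- new best
  Position 5 ('h'): repeat (last at 3), move window start to 4
  Position 5 ('h'): window [4,5] length 2
  Position 6 ('d'): window [4,6] length 3
  Position 7 ('a'): window [4,7] length 4
  Position 8 ('e'): window [4,8] length 5
  Position 9 ('b'): repeat (last at 4), move window start to 5
  Position 9 ('b'): window [5,9] length 5
  Position 10 ('g'): window [5,10] length 6 -- new best
Longest substring with no repeats: "hdaebg" with length 6

6


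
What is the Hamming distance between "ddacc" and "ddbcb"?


Comparing "ddacc" and "ddbcb" position by position:
  Position 0: 'd' vs 'd' => same
  Position 1: 'd' vs 'd' => same
  Position 2: 'a' vs 'b' => differ
  Position 3: 'c' vs 'c' => same
  Position 4: 'c' vs 'b' => differ
Total differences (Hamming distance): 2

2


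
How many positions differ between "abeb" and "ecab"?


Comparing "abeb" and "ecab" position by position:
  Position 0: 'a' vs 'e' => DIFFER
  Position 1: 'b' vs 'c' => DIFFER
  Position 2: 'e' vs 'a' => DIFFER
  Position 3: 'b' vs 'b' => same
Positions that differ: 3

3


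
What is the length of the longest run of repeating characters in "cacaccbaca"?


Input: "cacaccbaca"
Scanning for longest run:
  Position 1 ('a'): new char, reset run to 1
  Position 2 ('c'): new char, reset run to 1
  Position 3 ('a'): new char, reset run to 1
  Position 4 ('c'): new char, reset run to 1
  Position 5 ('c'): continues run of 'c', length=2
  Position 6 ('b'): new char, reset run to 1
  Position 7 ('a'): new char, reset run to 1
  Position 8 ('c'): new char, reset run to 1
  Position 9 ('a'): new char, reset run to 1
Longest run: 'c' with length 2

2


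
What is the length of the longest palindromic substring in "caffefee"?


Input: "caffefee"
Checking substrings for palindromes:
  [3:6] "fef" (len 3) => palindrome
  [4:7] "efe" (len 3) => palindrome
  [2:4] "ff" (len 2) => palindrome
  [6:8] "ee" (len 2) => palindrome
Longest palindromic substring: "fef" with length 3

3


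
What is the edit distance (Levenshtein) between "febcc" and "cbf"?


Computing edit distance: "febcc" -> "cbf"
DP table:
           c    b    f
      0    1    2    3
  f   1    1    2    2
  e   2    2    2    3
  b   3    3    2    3
  c   4    3    3    3
  c   5    4    4    4
Edit distance = dp[5][3] = 4

4


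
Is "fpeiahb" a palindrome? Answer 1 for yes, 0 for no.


Input: fpeiahb
Reversed: bhaiepf
  Compare pos 0 ('f') with pos 6 ('b'): MISMATCH
  Compare pos 1 ('p') with pos 5 ('h'): MISMATCH
  Compare pos 2 ('e') with pos 4 ('a'): MISMATCH
Result: not a palindrome

0


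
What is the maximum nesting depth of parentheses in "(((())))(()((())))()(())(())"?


Input: "(((())))(()((())))()(())(())"
Tracking depth:
  Position 0 '(': depth becomes 1
  Position 1 '(': depth becomes 2
  Position 2 '(': depth becomes 3
  Position 3 '(': depth becomes 4
  Position 4 ')': depth becomes 3
  Position 5 ')': depth becomes 2
  Position 6 ')': depth becomes 1
  Position 7 ')': depth becomes 0
  Position 8 '(': depth becomes 1
  Position 9 '(': depth becomes 2
  Position 10 ')': depth becomes 1
  Position 11 '(': depth becomes 2
  Position 12 '(': depth becomes 3
  Position 13 '(': depth becomes 4
  Position 14 ')': depth becomes 3
  Position 15 ')': depth becomes 2
  Position 16 ')': depth becomes 1
  Position 17 ')': depth becomes 0
  Position 18 '(': depth becomes 1
  Position 19 ')': depth becomes 0
  Position 20 '(': depth becomes 1
  Position 21 '(': depth becomes 2
  Position 22 ')': depth becomes 1
  Position 23 ')': depth becomes 0
  Position 24 '(': depth becomes 1
  Position 25 '(': depth becomes 2
  Position 26 ')': depth becomes 1
  Position 27 ')': depth becomes 0
Maximum depth reached: 4

4


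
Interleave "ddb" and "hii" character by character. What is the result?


Interleaving "ddb" and "hii":
  Position 0: 'd' from first, 'h' from second => "dh"
  Position 1: 'd' from first, 'i' from second => "di"
  Position 2: 'b' from first, 'i' from second => "bi"
Result: dhdibi

dhdibi


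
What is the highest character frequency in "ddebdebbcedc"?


Input: ddebdebbcedc
Character counts:
  'b': 3
  'c': 2
  'd': 4
  'e': 3
Maximum frequency: 4

4


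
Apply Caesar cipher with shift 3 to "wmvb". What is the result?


Caesar cipher: shift "wmvb" by 3
  'w' (pos 22) + 3 = pos 25 = 'z'
  'm' (pos 12) + 3 = pos 15 = 'p'
  'v' (pos 21) + 3 = pos 24 = 'y'
  'b' (pos 1) + 3 = pos 4 = 'e'
Result: zpye

zpye


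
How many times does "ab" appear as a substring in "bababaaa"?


Searching for "ab" in "bababaaa"
Scanning each position:
  Position 0: "ba" => no
  Position 1: "ab" => MATCH
  Position 2: "ba" => no
  Position 3: "ab" => MATCH
  Position 4: "ba" => no
  Position 5: "aa" => no
  Position 6: "aa" => no
Total occurrences: 2

2


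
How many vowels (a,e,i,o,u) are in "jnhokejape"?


Input: jnhokejape
Checking each character:
  'j' at position 0: consonant
  'n' at position 1: consonant
  'h' at position 2: consonant
  'o' at position 3: vowel (running total: 1)
  'k' at position 4: consonant
  'e' at position 5: vowel (running total: 2)
  'j' at position 6: consonant
  'a' at position 7: vowel (running total: 3)
  'p' at position 8: consonant
  'e' at position 9: vowel (running total: 4)
Total vowels: 4

4


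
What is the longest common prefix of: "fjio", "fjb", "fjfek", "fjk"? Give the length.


Words: fjio, fjb, fjfek, fjk
  Position 0: all 'f' => match
  Position 1: all 'j' => match
  Position 2: ('i', 'b', 'f', 'k') => mismatch, stop
LCP = "fj" (length 2)

2


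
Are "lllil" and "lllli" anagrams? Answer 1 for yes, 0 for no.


Strings: "lllil", "lllli"
Sorted first:  illll
Sorted second: illll
Sorted forms match => anagrams

1


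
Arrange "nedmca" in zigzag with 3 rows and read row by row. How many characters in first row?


Zigzag "nedmca" into 3 rows:
Placing characters:
  'n' => row 0
  'e' => row 1
  'd' => row 2
  'm' => row 1
  'c' => row 0
  'a' => row 1
Rows:
  Row 0: "nc"
  Row 1: "ema"
  Row 2: "d"
First row length: 2

2


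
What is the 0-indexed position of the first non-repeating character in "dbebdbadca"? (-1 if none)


Input: dbebdbadca
Character frequencies:
  'a': 2
  'b': 3
  'c': 1
  'd': 3
  'e': 1
Scanning left to right for freq == 1:
  Position 0 ('d'): freq=3, skip
  Position 1 ('b'): freq=3, skip
  Position 2 ('e'): unique! => answer = 2

2


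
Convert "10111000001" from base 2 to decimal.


Input: "10111000001" in base 2
Positional expansion:
  Digit '1' (value 1) x 2^10 = 1024
  Digit '0' (value 0) x 2^9 = 0
  Digit '1' (value 1) x 2^8 = 256
  Digit '1' (value 1) x 2^7 = 128
  Digit '1' (value 1) x 2^6 = 64
  Digit '0' (value 0) x 2^5 = 0
  Digit '0' (value 0) x 2^4 = 0
  Digit '0' (value 0) x 2^3 = 0
  Digit '0' (value 0) x 2^2 = 0
  Digit '0' (value 0) x 2^1 = 0
  Digit '1' (value 1) x 2^0 = 1
Sum = 1473

1473


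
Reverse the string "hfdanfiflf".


Input: hfdanfiflf
Reading characters right to left:
  Position 9: 'f'
  Position 8: 'l'
  Position 7: 'f'
  Position 6: 'i'
  Position 5: 'f'
  Position 4: 'n'
  Position 3: 'a'
  Position 2: 'd'
  Position 1: 'f'
  Position 0: 'h'
Reversed: flfifnadfh

flfifnadfh


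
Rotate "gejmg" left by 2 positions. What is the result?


Input: "gejmg", rotate left by 2
First 2 characters: "ge"
Remaining characters: "jmg"
Concatenate remaining + first: "jmg" + "ge" = "jmgge"

jmgge


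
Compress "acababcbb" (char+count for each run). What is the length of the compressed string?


Input: acababcbb
Runs:
  'a' x 1 => "a1"
  'c' x 1 => "c1"
  'a' x 1 => "a1"
  'b' x 1 => "b1"
  'a' x 1 => "a1"
  'b' x 1 => "b1"
  'c' x 1 => "c1"
  'b' x 2 => "b2"
Compressed: "a1c1a1b1a1b1c1b2"
Compressed length: 16

16


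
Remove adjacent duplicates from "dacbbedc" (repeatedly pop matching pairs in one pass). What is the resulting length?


Input: dacbbedc
Stack-based adjacent duplicate removal:
  Read 'd': push. Stack: d
  Read 'a': push. Stack: da
  Read 'c': push. Stack: dac
  Read 'b': push. Stack: dacb
  Read 'b': matches stack top 'b' => pop. Stack: dac
  Read 'e': push. Stack: dace
  Read 'd': push. Stack: daced
  Read 'c': push. Stack: dacedc
Final stack: "dacedc" (length 6)

6


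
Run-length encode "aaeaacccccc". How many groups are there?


Input: aaeaacccccc
Scanning for consecutive runs:
  Group 1: 'a' x 2 (positions 0-1)
  Group 2: 'e' x 1 (positions 2-2)
  Group 3: 'a' x 2 (positions 3-4)
  Group 4: 'c' x 6 (positions 5-10)
Total groups: 4

4


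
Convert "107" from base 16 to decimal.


Input: "107" in base 16
Positional expansion:
  Digit '1' (value 1) x 16^2 = 256
  Digit '0' (value 0) x 16^1 = 0
  Digit '7' (value 7) x 16^0 = 7
Sum = 263

263


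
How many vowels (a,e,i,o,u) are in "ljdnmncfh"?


Input: ljdnmncfh
Checking each character:
  'l' at position 0: consonant
  'j' at position 1: consonant
  'd' at position 2: consonant
  'n' at position 3: consonant
  'm' at position 4: consonant
  'n' at position 5: consonant
  'c' at position 6: consonant
  'f' at position 7: consonant
  'h' at position 8: consonant
Total vowels: 0

0


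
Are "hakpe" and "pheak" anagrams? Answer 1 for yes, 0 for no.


Strings: "hakpe", "pheak"
Sorted first:  aehkp
Sorted second: aehkp
Sorted forms match => anagrams

1


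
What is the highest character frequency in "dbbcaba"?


Input: dbbcaba
Character counts:
  'a': 2
  'b': 3
  'c': 1
  'd': 1
Maximum frequency: 3

3


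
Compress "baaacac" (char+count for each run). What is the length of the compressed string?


Input: baaacac
Runs:
  'b' x 1 => "b1"
  'a' x 3 => "a3"
  'c' x 1 => "c1"
  'a' x 1 => "a1"
  'c' x 1 => "c1"
Compressed: "b1a3c1a1c1"
Compressed length: 10

10


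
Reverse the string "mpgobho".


Input: mpgobho
Reading characters right to left:
  Position 6: 'o'
  Position 5: 'h'
  Position 4: 'b'
  Position 3: 'o'
  Position 2: 'g'
  Position 1: 'p'
  Position 0: 'm'
Reversed: ohbogpm

ohbogpm


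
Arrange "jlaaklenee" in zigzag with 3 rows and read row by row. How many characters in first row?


Zigzag "jlaaklenee" into 3 rows:
Placing characters:
  'j' => row 0
  'l' => row 1
  'a' => row 2
  'a' => row 1
  'k' => row 0
  'l' => row 1
  'e' => row 2
  'n' => row 1
  'e' => row 0
  'e' => row 1
Rows:
  Row 0: "jke"
  Row 1: "lalne"
  Row 2: "ae"
First row length: 3

3


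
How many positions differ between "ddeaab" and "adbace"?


Comparing "ddeaab" and "adbace" position by position:
  Position 0: 'd' vs 'a' => DIFFER
  Position 1: 'd' vs 'd' => same
  Position 2: 'e' vs 'b' => DIFFER
  Position 3: 'a' vs 'a' => same
  Position 4: 'a' vs 'c' => DIFFER
  Position 5: 'b' vs 'e' => DIFFER
Positions that differ: 4

4


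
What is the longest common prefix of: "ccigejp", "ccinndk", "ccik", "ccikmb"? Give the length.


Words: ccigejp, ccinndk, ccik, ccikmb
  Position 0: all 'c' => match
  Position 1: all 'c' => match
  Position 2: all 'i' => match
  Position 3: ('g', 'n', 'k', 'k') => mismatch, stop
LCP = "cci" (length 3)

3


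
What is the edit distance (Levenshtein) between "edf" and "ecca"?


Computing edit distance: "edf" -> "ecca"
DP table:
           e    c    c    a
      0    1    2    3    4
  e   1    0    1    2    3
  d   2    1    1    2    3
  f   3    2    2    2    3
Edit distance = dp[3][4] = 3

3


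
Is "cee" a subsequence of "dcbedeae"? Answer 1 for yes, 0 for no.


Check if "cee" is a subsequence of "dcbedeae"
Greedy scan:
  Position 0 ('d'): no match needed
  Position 1 ('c'): matches sub[0] = 'c'
  Position 2 ('b'): no match needed
  Position 3 ('e'): matches sub[1] = 'e'
  Position 4 ('d'): no match needed
  Position 5 ('e'): matches sub[2] = 'e'
  Position 6 ('a'): no match needed
  Position 7 ('e'): no match needed
All 3 characters matched => is a subsequence

1


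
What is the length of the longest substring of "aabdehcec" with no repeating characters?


Input: "aabdehcec"
Sliding window (track last position of each char):
  Position 0 ('a'): window [0,0] length 1 -- new best
  Position 1 ('a'): repeat (last at 0), move window start to 1
  Position 1 ('a'): window [1,1] length 1
  Position 2 ('b'): window [1,2] length 2 -- new best
  Position 3 ('d'): window [1,3] length 3 -- new best
  Position 4 ('e'): window [1,4] length 4 -- new best
  Position 5 ('h'): window [1,5] length 5 -- new best
  Position 6 ('c'): window [1,6] length 6 -- new best
  Position 7 ('e'): repeat (last at 4), move window start to 5
  Position 7 ('e'): window [5,7] length 3
  Position 8 ('c'): repeat (last at 6), move window start to 7
  Position 8 ('c'): window [7,8] length 2
Longest substring with no repeats: "abdehc" with length 6

6


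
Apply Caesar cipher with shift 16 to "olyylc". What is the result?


Caesar cipher: shift "olyylc" by 16
  'o' (pos 14) + 16 = pos 4 = 'e'
  'l' (pos 11) + 16 = pos 1 = 'b'
  'y' (pos 24) + 16 = pos 14 = 'o'
  'y' (pos 24) + 16 = pos 14 = 'o'
  'l' (pos 11) + 16 = pos 1 = 'b'
  'c' (pos 2) + 16 = pos 18 = 's'
Result: eboobs

eboobs


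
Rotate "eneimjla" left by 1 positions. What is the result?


Input: "eneimjla", rotate left by 1
First 1 characters: "e"
Remaining characters: "neimjla"
Concatenate remaining + first: "neimjla" + "e" = "neimjlae"

neimjlae


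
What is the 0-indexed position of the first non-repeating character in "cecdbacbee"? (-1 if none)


Input: cecdbacbee
Character frequencies:
  'a': 1
  'b': 2
  'c': 3
  'd': 1
  'e': 3
Scanning left to right for freq == 1:
  Position 0 ('c'): freq=3, skip
  Position 1 ('e'): freq=3, skip
  Position 2 ('c'): freq=3, skip
  Position 3 ('d'): unique! => answer = 3

3


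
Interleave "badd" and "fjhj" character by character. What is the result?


Interleaving "badd" and "fjhj":
  Position 0: 'b' from first, 'f' from second => "bf"
  Position 1: 'a' from first, 'j' from second => "aj"
  Position 2: 'd' from first, 'h' from second => "dh"
  Position 3: 'd' from first, 'j' from second => "dj"
Result: bfajdhdj

bfajdhdj


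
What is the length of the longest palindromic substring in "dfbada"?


Input: "dfbada"
Checking substrings for palindromes:
  [3:6] "ada" (len 3) => palindrome
Longest palindromic substring: "ada" with length 3

3


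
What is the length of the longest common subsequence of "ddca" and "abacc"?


LCS of "ddca" and "abacc"
DP table:
           a    b    a    c    c
      0    0    0    0    0    0
  d   0    0    0    0    0    0
  d   0    0    0    0    0    0
  c   0    0    0    0    1    1
  a   0    1    1    1    1    1
LCS length = dp[4][5] = 1

1


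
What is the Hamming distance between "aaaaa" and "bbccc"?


Comparing "aaaaa" and "bbccc" position by position:
  Position 0: 'a' vs 'b' => differ
  Position 1: 'a' vs 'b' => differ
  Position 2: 'a' vs 'c' => differ
  Position 3: 'a' vs 'c' => differ
  Position 4: 'a' vs 'c' => differ
Total differences (Hamming distance): 5

5


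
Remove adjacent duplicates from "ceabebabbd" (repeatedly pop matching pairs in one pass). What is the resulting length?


Input: ceabebabbd
Stack-based adjacent duplicate removal:
  Read 'c': push. Stack: c
  Read 'e': push. Stack: ce
  Read 'a': push. Stack: cea
  Read 'b': push. Stack: ceab
  Read 'e': push. Stack: ceabe
  Read 'b': push. Stack: ceabeb
  Read 'a': push. Stack: ceabeba
  Read 'b': push. Stack: ceabebab
  Read 'b': matches stack top 'b' => pop. Stack: ceabeba
  Read 'd': push. Stack: ceabebad
Final stack: "ceabebad" (length 8)

8


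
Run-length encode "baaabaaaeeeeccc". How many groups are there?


Input: baaabaaaeeeeccc
Scanning for consecutive runs:
  Group 1: 'b' x 1 (positions 0-0)
  Group 2: 'a' x 3 (positions 1-3)
  Group 3: 'b' x 1 (positions 4-4)
  Group 4: 'a' x 3 (positions 5-7)
  Group 5: 'e' x 4 (positions 8-11)
  Group 6: 'c' x 3 (positions 12-14)
Total groups: 6

6


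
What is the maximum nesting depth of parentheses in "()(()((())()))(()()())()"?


Input: "()(()((())()))(()()())()"
Tracking depth:
  Position 0 '(': depth becomes 1
  Position 1 ')': depth becomes 0
  Position 2 '(': depth becomes 1
  Position 3 '(': depth becomes 2
  Position 4 ')': depth becomes 1
  Position 5 '(': depth becomes 2
  Position 6 '(': depth becomes 3
  Position 7 '(': depth becomes 4
  Position 8 ')': depth becomes 3
  Position 9 ')': depth becomes 2
  Position 10 '(': depth becomes 3
  Position 11 ')': depth becomes 2
  Position 12 ')': depth becomes 1
  Position 13 ')': depth becomes 0
  Position 14 '(': depth becomes 1
  Position 15 '(': depth becomes 2
  Position 16 ')': depth becomes 1
  Position 17 '(': depth becomes 2
  Position 18 ')': depth becomes 1
  Position 19 '(': depth becomes 2
  Position 20 ')': depth becomes 1
  Position 21 ')': depth becomes 0
  Position 22 '(': depth becomes 1
  Position 23 ')': depth becomes 0
Maximum depth reached: 4

4


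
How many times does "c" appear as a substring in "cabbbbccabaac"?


Searching for "c" in "cabbbbccabaac"
Scanning each position:
  Position 0: "c" => MATCH
  Position 1: "a" => no
  Position 2: "b" => no
  Position 3: "b" => no
  Position 4: "b" => no
  Position 5: "b" => no
  Position 6: "c" => MATCH
  Position 7: "c" => MATCH
  Position 8: "a" => no
  Position 9: "b" => no
  Position 10: "a" => no
  Position 11: "a" => no
  Position 12: "c" => MATCH
Total occurrences: 4

4


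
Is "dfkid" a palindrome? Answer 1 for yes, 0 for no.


Input: dfkid
Reversed: dikfd
  Compare pos 0 ('d') with pos 4 ('d'): match
  Compare pos 1 ('f') with pos 3 ('i'): MISMATCH
Result: not a palindrome

0


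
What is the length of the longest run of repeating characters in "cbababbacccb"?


Input: "cbababbacccb"
Scanning for longest run:
  Position 1 ('b'): new char, reset run to 1
  Position 2 ('a'): new char, reset run to 1
  Position 3 ('b'): new char, reset run to 1
  Position 4 ('a'): new char, reset run to 1
  Position 5 ('b'): new char, reset run to 1
  Position 6 ('b'): continues run of 'b', length=2
  Position 7 ('a'): new char, reset run to 1
  Position 8 ('c'): new char, reset run to 1
  Position 9 ('c'): continues run of 'c', length=2
  Position 10 ('c'): continues run of 'c', length=3
  Position 11 ('b'): new char, reset run to 1
Longest run: 'c' with length 3

3


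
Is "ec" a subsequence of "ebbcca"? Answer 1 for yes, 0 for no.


Check if "ec" is a subsequence of "ebbcca"
Greedy scan:
  Position 0 ('e'): matches sub[0] = 'e'
  Position 1 ('b'): no match needed
  Position 2 ('b'): no match needed
  Position 3 ('c'): matches sub[1] = 'c'
  Position 4 ('c'): no match needed
  Position 5 ('a'): no match needed
All 2 characters matched => is a subsequence

1


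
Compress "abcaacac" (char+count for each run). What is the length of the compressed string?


Input: abcaacac
Runs:
  'a' x 1 => "a1"
  'b' x 1 => "b1"
  'c' x 1 => "c1"
  'a' x 2 => "a2"
  'c' x 1 => "c1"
  'a' x 1 => "a1"
  'c' x 1 => "c1"
Compressed: "a1b1c1a2c1a1c1"
Compressed length: 14

14


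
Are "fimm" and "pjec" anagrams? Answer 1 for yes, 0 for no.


Strings: "fimm", "pjec"
Sorted first:  fimm
Sorted second: cejp
Differ at position 0: 'f' vs 'c' => not anagrams

0


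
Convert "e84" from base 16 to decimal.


Input: "e84" in base 16
Positional expansion:
  Digit 'e' (value 14) x 16^2 = 3584
  Digit '8' (value 8) x 16^1 = 128
  Digit '4' (value 4) x 16^0 = 4
Sum = 3716

3716


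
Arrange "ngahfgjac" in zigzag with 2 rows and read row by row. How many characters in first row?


Zigzag "ngahfgjac" into 2 rows:
Placing characters:
  'n' => row 0
  'g' => row 1
  'a' => row 0
  'h' => row 1
  'f' => row 0
  'g' => row 1
  'j' => row 0
  'a' => row 1
  'c' => row 0
Rows:
  Row 0: "nafjc"
  Row 1: "ghga"
First row length: 5

5


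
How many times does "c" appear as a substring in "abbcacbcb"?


Searching for "c" in "abbcacbcb"
Scanning each position:
  Position 0: "a" => no
  Position 1: "b" => no
  Position 2: "b" => no
  Position 3: "c" => MATCH
  Position 4: "a" => no
  Position 5: "c" => MATCH
  Position 6: "b" => no
  Position 7: "c" => MATCH
  Position 8: "b" => no
Total occurrences: 3

3


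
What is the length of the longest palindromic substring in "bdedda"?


Input: "bdedda"
Checking substrings for palindromes:
  [1:4] "ded" (len 3) => palindrome
  [3:5] "dd" (len 2) => palindrome
Longest palindromic substring: "ded" with length 3

3


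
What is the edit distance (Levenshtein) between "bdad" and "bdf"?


Computing edit distance: "bdad" -> "bdf"
DP table:
           b    d    f
      0    1    2    3
  b   1    0    1    2
  d   2    1    0    1
  a   3    2    1    1
  d   4    3    2    2
Edit distance = dp[4][3] = 2

2


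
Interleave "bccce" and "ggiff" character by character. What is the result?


Interleaving "bccce" and "ggiff":
  Position 0: 'b' from first, 'g' from second => "bg"
  Position 1: 'c' from first, 'g' from second => "cg"
  Position 2: 'c' from first, 'i' from second => "ci"
  Position 3: 'c' from first, 'f' from second => "cf"
  Position 4: 'e' from first, 'f' from second => "ef"
Result: bgcgcicfef

bgcgcicfef


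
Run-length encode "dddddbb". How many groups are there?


Input: dddddbb
Scanning for consecutive runs:
  Group 1: 'd' x 5 (positions 0-4)
  Group 2: 'b' x 2 (positions 5-6)
Total groups: 2

2


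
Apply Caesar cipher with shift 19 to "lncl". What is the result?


Caesar cipher: shift "lncl" by 19
  'l' (pos 11) + 19 = pos 4 = 'e'
  'n' (pos 13) + 19 = pos 6 = 'g'
  'c' (pos 2) + 19 = pos 21 = 'v'
  'l' (pos 11) + 19 = pos 4 = 'e'
Result: egve

egve


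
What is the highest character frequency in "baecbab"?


Input: baecbab
Character counts:
  'a': 2
  'b': 3
  'c': 1
  'e': 1
Maximum frequency: 3

3


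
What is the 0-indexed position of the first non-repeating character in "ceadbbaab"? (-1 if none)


Input: ceadbbaab
Character frequencies:
  'a': 3
  'b': 3
  'c': 1
  'd': 1
  'e': 1
Scanning left to right for freq == 1:
  Position 0 ('c'): unique! => answer = 0

0


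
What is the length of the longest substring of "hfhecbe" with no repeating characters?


Input: "hfhecbe"
Sliding window (track last position of each char):
  Position 0 ('h'): window [0,0] length 1 -- new best
  Position 1 ('f'): window [0,1] length 2 -- new best
  Position 2 ('h'): repeat (last at 0), move window start to 1
  Position 2 ('h'): window [1,2] length 2
  Position 3 ('e'): window [1,3] length 3 -- new best
  Position 4 ('c'): window [1,4] length 4 -- new best
  Position 5 ('b'): window [1,5] length 5 -- new best
  Position 6 ('e'): repeat (last at 3), move window start to 4
  Position 6 ('e'): window [4,6] length 3
Longest substring with no repeats: "fhecb" with length 5

5


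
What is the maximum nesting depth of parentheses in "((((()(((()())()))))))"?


Input: "((((()(((()())()))))))"
Tracking depth:
  Position 0 '(': depth becomes 1
  Position 1 '(': depth becomes 2
  Position 2 '(': depth becomes 3
  Position 3 '(': depth becomes 4
  Position 4 '(': depth becomes 5
  Position 5 ')': depth becomes 4
  Position 6 '(': depth becomes 5
  Position 7 '(': depth becomes 6
  Position 8 '(': depth becomes 7
  Position 9 '(': depth becomes 8
  Position 10 ')': depth becomes 7
  Position 11 '(': depth becomes 8
  Position 12 ')': depth becomes 7
  Position 13 ')': depth becomes 6
  Position 14 '(': depth becomes 7
  Position 15 ')': depth becomes 6
  Position 16 ')': depth becomes 5
  Position 17 ')': depth becomes 4
  Position 18 ')': depth becomes 3
  Position 19 ')': depth becomes 2
  Position 20 ')': depth becomes 1
  Position 21 ')': depth becomes 0
Maximum depth reached: 8

8


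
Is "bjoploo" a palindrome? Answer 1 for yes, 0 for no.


Input: bjoploo
Reversed: oolpojb
  Compare pos 0 ('b') with pos 6 ('o'): MISMATCH
  Compare pos 1 ('j') with pos 5 ('o'): MISMATCH
  Compare pos 2 ('o') with pos 4 ('l'): MISMATCH
Result: not a palindrome

0


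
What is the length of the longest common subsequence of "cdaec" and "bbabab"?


LCS of "cdaec" and "bbabab"
DP table:
           b    b    a    b    a    b
      0    0    0    0    0    0    0
  c   0    0    0    0    0    0    0
  d   0    0    0    0    0    0    0
  a   0    0    0    1    1    1    1
  e   0    0    0    1    1    1    1
  c   0    0    0    1    1    1    1
LCS length = dp[5][6] = 1

1


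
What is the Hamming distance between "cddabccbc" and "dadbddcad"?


Comparing "cddabccbc" and "dadbddcad" position by position:
  Position 0: 'c' vs 'd' => differ
  Position 1: 'd' vs 'a' => differ
  Position 2: 'd' vs 'd' => same
  Position 3: 'a' vs 'b' => differ
  Position 4: 'b' vs 'd' => differ
  Position 5: 'c' vs 'd' => differ
  Position 6: 'c' vs 'c' => same
  Position 7: 'b' vs 'a' => differ
  Position 8: 'c' vs 'd' => differ
Total differences (Hamming distance): 7

7


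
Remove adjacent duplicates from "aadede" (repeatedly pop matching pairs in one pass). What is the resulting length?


Input: aadede
Stack-based adjacent duplicate removal:
  Read 'a': push. Stack: a
  Read 'a': matches stack top 'a' => pop. Stack: (empty)
  Read 'd': push. Stack: d
  Read 'e': push. Stack: de
  Read 'd': push. Stack: ded
  Read 'e': push. Stack: dede
Final stack: "dede" (length 4)

4


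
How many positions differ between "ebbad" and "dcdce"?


Comparing "ebbad" and "dcdce" position by position:
  Position 0: 'e' vs 'd' => DIFFER
  Position 1: 'b' vs 'c' => DIFFER
  Position 2: 'b' vs 'd' => DIFFER
  Position 3: 'a' vs 'c' => DIFFER
  Position 4: 'd' vs 'e' => DIFFER
Positions that differ: 5

5


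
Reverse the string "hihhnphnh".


Input: hihhnphnh
Reading characters right to left:
  Position 8: 'h'
  Position 7: 'n'
  Position 6: 'h'
  Position 5: 'p'
  Position 4: 'n'
  Position 3: 'h'
  Position 2: 'h'
  Position 1: 'i'
  Position 0: 'h'
Reversed: hnhpnhhih

hnhpnhhih


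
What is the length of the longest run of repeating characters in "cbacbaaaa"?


Input: "cbacbaaaa"
Scanning for longest run:
  Position 1 ('b'): new char, reset run to 1
  Position 2 ('a'): new char, reset run to 1
  Position 3 ('c'): new char, reset run to 1
  Position 4 ('b'): new char, reset run to 1
  Position 5 ('a'): new char, reset run to 1
  Position 6 ('a'): continues run of 'a', length=2
  Position 7 ('a'): continues run of 'a', length=3
  Position 8 ('a'): continues run of 'a', length=4
Longest run: 'a' with length 4

4


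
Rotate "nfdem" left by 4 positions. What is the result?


Input: "nfdem", rotate left by 4
First 4 characters: "nfde"
Remaining characters: "m"
Concatenate remaining + first: "m" + "nfde" = "mnfde"

mnfde


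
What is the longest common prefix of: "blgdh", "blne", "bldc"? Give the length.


Words: blgdh, blne, bldc
  Position 0: all 'b' => match
  Position 1: all 'l' => match
  Position 2: ('g', 'n', 'd') => mismatch, stop
LCP = "bl" (length 2)

2


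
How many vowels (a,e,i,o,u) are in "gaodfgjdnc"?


Input: gaodfgjdnc
Checking each character:
  'g' at position 0: consonant
  'a' at position 1: vowel (running total: 1)
  'o' at position 2: vowel (running total: 2)
  'd' at position 3: consonant
  'f' at position 4: consonant
  'g' at position 5: consonant
  'j' at position 6: consonant
  'd' at position 7: consonant
  'n' at position 8: consonant
  'c' at position 9: consonant
Total vowels: 2

2


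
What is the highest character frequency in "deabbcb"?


Input: deabbcb
Character counts:
  'a': 1
  'b': 3
  'c': 1
  'd': 1
  'e': 1
Maximum frequency: 3

3


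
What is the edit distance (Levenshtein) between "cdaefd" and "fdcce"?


Computing edit distance: "cdaefd" -> "fdcce"
DP table:
           f    d    c    c    e
      0    1    2    3    4    5
  c   1    1    2    2    3    4
  d   2    2    1    2    3    4
  a   3    3    2    2    3    4
  e   4    4    3    3    3    3
  f   5    4    4    4    4    4
  d   6    5    4    5    5    5
Edit distance = dp[6][5] = 5

5


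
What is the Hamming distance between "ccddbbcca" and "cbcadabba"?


Comparing "ccddbbcca" and "cbcadabba" position by position:
  Position 0: 'c' vs 'c' => same
  Position 1: 'c' vs 'b' => differ
  Position 2: 'd' vs 'c' => differ
  Position 3: 'd' vs 'a' => differ
  Position 4: 'b' vs 'd' => differ
  Position 5: 'b' vs 'a' => differ
  Position 6: 'c' vs 'b' => differ
  Position 7: 'c' vs 'b' => differ
  Position 8: 'a' vs 'a' => same
Total differences (Hamming distance): 7

7


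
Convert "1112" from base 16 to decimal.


Input: "1112" in base 16
Positional expansion:
  Digit '1' (value 1) x 16^3 = 4096
  Digit '1' (value 1) x 16^2 = 256
  Digit '1' (value 1) x 16^1 = 16
  Digit '2' (value 2) x 16^0 = 2
Sum = 4370

4370


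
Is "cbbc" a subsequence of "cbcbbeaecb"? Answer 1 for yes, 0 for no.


Check if "cbbc" is a subsequence of "cbcbbeaecb"
Greedy scan:
  Position 0 ('c'): matches sub[0] = 'c'
  Position 1 ('b'): matches sub[1] = 'b'
  Position 2 ('c'): no match needed
  Position 3 ('b'): matches sub[2] = 'b'
  Position 4 ('b'): no match needed
  Position 5 ('e'): no match needed
  Position 6 ('a'): no match needed
  Position 7 ('e'): no match needed
  Position 8 ('c'): matches sub[3] = 'c'
  Position 9 ('b'): no match needed
All 4 characters matched => is a subsequence

1


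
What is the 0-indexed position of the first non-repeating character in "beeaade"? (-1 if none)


Input: beeaade
Character frequencies:
  'a': 2
  'b': 1
  'd': 1
  'e': 3
Scanning left to right for freq == 1:
  Position 0 ('b'): unique! => answer = 0

0


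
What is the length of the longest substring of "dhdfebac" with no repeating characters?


Input: "dhdfebac"
Sliding window (track last position of each char):
  Position 0 ('d'): window [0,0] length 1 -- new best
  Position 1 ('h'): window [0,1] length 2 -- new best
  Position 2 ('d'): repeat (last at 0), move window start to 1
  Position 2 ('d'): window [1,2] length 2
  Position 3 ('f'): window [1,3] length 3 -- new best
  Position 4 ('e'): window [1,4] length 4 -- new best
  Position 5 ('b'): window [1,5] length 5 -- new best
  Position 6 ('a'): window [1,6] length 6 -- new best
  Position 7 ('c'): window [1,7] length 7 -- new best
Longest substring with no repeats: "hdfebac" with length 7

7


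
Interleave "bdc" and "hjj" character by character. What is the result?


Interleaving "bdc" and "hjj":
  Position 0: 'b' from first, 'h' from second => "bh"
  Position 1: 'd' from first, 'j' from second => "dj"
  Position 2: 'c' from first, 'j' from second => "cj"
Result: bhdjcj

bhdjcj


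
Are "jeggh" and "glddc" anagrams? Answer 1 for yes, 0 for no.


Strings: "jeggh", "glddc"
Sorted first:  egghj
Sorted second: cddgl
Differ at position 0: 'e' vs 'c' => not anagrams

0


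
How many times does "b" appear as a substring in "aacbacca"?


Searching for "b" in "aacbacca"
Scanning each position:
  Position 0: "a" => no
  Position 1: "a" => no
  Position 2: "c" => no
  Position 3: "b" => MATCH
  Position 4: "a" => no
  Position 5: "c" => no
  Position 6: "c" => no
  Position 7: "a" => no
Total occurrences: 1

1


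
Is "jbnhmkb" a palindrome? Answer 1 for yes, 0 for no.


Input: jbnhmkb
Reversed: bkmhnbj
  Compare pos 0 ('j') with pos 6 ('b'): MISMATCH
  Compare pos 1 ('b') with pos 5 ('k'): MISMATCH
  Compare pos 2 ('n') with pos 4 ('m'): MISMATCH
Result: not a palindrome

0


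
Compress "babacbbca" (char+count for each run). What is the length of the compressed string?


Input: babacbbca
Runs:
  'b' x 1 => "b1"
  'a' x 1 => "a1"
  'b' x 1 => "b1"
  'a' x 1 => "a1"
  'c' x 1 => "c1"
  'b' x 2 => "b2"
  'c' x 1 => "c1"
  'a' x 1 => "a1"
Compressed: "b1a1b1a1c1b2c1a1"
Compressed length: 16

16


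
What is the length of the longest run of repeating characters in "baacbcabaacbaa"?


Input: "baacbcabaacbaa"
Scanning for longest run:
  Position 1 ('a'): new char, reset run to 1
  Position 2 ('a'): continues run of 'a', length=2
  Position 3 ('c'): new char, reset run to 1
  Position 4 ('b'): new char, reset run to 1
  Position 5 ('c'): new char, reset run to 1
  Position 6 ('a'): new char, reset run to 1
  Position 7 ('b'): new char, reset run to 1
  Position 8 ('a'): new char, reset run to 1
  Position 9 ('a'): continues run of 'a', length=2
  Position 10 ('c'): new char, reset run to 1
  Position 11 ('b'): new char, reset run to 1
  Position 12 ('a'): new char, reset run to 1
  Position 13 ('a'): continues run of 'a', length=2
Longest run: 'a' with length 2

2


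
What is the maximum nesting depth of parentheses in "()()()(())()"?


Input: "()()()(())()"
Tracking depth:
  Position 0 '(': depth becomes 1
  Position 1 ')': depth becomes 0
  Position 2 '(': depth becomes 1
  Position 3 ')': depth becomes 0
  Position 4 '(': depth becomes 1
  Position 5 ')': depth becomes 0
  Position 6 '(': depth becomes 1
  Position 7 '(': depth becomes 2
  Position 8 ')': depth becomes 1
  Position 9 ')': depth becomes 0
  Position 10 '(': depth becomes 1
  Position 11 ')': depth becomes 0
Maximum depth reached: 2

2
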